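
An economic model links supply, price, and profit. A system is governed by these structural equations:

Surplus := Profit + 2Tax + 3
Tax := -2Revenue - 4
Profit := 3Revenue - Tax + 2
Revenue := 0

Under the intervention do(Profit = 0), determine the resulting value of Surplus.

-5

The intervention breaks the incoming arrows to Profit: Profit := 3Revenue - Tax + 2 no longer applies, and Profit = 0.
Tax = -2Revenue - 4  [with Revenue=0]  = -4
Surplus = Profit + 2Tax + 3  [with Profit=0, Tax=-4]  = -5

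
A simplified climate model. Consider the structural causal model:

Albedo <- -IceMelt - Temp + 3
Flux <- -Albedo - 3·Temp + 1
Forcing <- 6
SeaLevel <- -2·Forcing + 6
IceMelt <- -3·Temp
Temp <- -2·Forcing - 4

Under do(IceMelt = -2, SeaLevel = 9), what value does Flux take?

28

Setting IceMelt = -2, SeaLevel = 9 by intervention discards those variables' equations.
Temp = -2·Forcing - 4  [with Forcing=6]  = -16
Albedo = -IceMelt - Temp + 3  [with IceMelt=-2, Temp=-16]  = 21
Flux = -Albedo - 3·Temp + 1  [with Albedo=21, Temp=-16]  = 28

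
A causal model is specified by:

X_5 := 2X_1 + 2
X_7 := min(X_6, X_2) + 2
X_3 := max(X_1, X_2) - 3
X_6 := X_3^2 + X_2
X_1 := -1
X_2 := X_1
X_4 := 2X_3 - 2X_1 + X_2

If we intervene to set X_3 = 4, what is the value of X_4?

The intervention breaks the incoming arrows to X_3: X_3 := max(X_1, X_2) - 3 no longer applies, and X_3 = 4.
X_2 = X_1  [with X_1=-1]  = -1
X_4 = 2X_3 - 2X_1 + X_2  [with X_3=4, X_1=-1, X_2=-1]  = 9

9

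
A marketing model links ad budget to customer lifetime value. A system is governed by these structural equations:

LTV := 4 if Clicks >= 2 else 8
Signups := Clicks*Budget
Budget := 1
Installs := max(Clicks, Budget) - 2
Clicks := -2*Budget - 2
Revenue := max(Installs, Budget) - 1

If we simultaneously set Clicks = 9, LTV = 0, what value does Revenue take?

Setting Clicks = 9, LTV = 0 by intervention discards those variables' equations.
Installs = max(Clicks, Budget) - 2  [with Clicks=9, Budget=1]  = 7
Revenue = max(Installs, Budget) - 1  [with Installs=7, Budget=1]  = 6

6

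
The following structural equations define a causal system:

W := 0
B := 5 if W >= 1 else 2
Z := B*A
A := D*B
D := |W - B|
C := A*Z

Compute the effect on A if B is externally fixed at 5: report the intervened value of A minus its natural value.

Under do(B=5), the mechanism B := 5 if W >= 1 else 2 is discarded; B is fixed at 5.
D = |W - B|  [with W=0, B=5]  = 5
A = D*B  [with D=5, B=5]  = 25
Without intervention: B = 5 if W >= 1 else 2  [with W=0]  = 2; D = |W - B|  [with W=0, B=2]  = 2; A = D*B  [with D=2, B=2]  = 4.
Change = 25 − 4 = 21.

21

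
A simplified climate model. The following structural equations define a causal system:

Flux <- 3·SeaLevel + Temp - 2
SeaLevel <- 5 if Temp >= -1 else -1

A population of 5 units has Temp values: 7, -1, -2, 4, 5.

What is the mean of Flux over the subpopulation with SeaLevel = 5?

Conditioning on SeaLevel=5 selects the 4 unit(s) with Temp ∈ {7, -1, 4, 5}. Their Flux values: 20, 12, 17, 18. Mean = 16.75.

16.75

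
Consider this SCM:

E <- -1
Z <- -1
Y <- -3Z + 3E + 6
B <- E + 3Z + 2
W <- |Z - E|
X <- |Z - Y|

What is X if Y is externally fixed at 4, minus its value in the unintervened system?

-2

The intervention breaks the incoming arrows to Y: Y <- -3Z + 3E + 6 no longer applies, and Y = 4.
X = |Z - Y|  [with Z=-1, Y=4]  = 5
Without intervention: Y = -3Z + 3E + 6  [with Z=-1, E=-1]  = 6; X = |Z - Y|  [with Z=-1, Y=6]  = 7.
Change = 5 − 7 = -2.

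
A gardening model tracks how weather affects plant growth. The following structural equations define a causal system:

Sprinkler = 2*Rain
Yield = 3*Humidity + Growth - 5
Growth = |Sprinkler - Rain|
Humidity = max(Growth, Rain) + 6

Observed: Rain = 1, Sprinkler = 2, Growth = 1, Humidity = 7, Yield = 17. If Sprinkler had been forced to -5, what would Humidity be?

12

Under do(Sprinkler=-5), the mechanism Sprinkler = 2*Rain is discarded; Sprinkler is fixed at -5.
Growth = |Sprinkler - Rain|  [with Sprinkler=-5, Rain=1]  = 6
Humidity = max(Growth, Rain) + 6  [with Growth=6, Rain=1]  = 12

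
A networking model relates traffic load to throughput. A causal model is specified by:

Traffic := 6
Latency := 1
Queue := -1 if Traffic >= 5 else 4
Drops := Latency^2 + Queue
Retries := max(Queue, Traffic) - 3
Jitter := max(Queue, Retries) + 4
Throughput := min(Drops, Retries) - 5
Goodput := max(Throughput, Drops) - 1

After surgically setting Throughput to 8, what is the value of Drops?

Under do(Throughput=8), the mechanism Throughput := min(Drops, Retries) - 5 is discarded; Throughput is fixed at 8.
Since Drops is not a descendant of the intervened variable, it is unaffected.
Queue = -1 if Traffic >= 5 else 4  [with Traffic=6]  = -1
Drops = Latency^2 + Queue  [with Latency=1, Queue=-1]  = 0

0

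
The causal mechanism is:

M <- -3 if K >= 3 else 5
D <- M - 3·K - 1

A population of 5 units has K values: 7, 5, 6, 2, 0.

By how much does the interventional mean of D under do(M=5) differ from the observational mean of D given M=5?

-9

Every unit gets M=5 under the intervention. D values become -17, -11, -14, -2, 4; E[D|do(M=5)] = -8.
Conditioning on M=5 selects the 2 unit(s) with K ∈ {2, 0}. Their D values: -2, 4. Mean = 1.
Difference = -8 − 1 = -9.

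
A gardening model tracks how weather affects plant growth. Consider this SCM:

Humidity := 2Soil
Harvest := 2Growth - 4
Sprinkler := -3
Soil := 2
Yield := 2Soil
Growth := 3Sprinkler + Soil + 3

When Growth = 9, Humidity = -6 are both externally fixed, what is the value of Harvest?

14

Setting Growth = 9, Humidity = -6 by intervention discards those variables' equations.
Harvest = 2Growth - 4  [with Growth=9]  = 14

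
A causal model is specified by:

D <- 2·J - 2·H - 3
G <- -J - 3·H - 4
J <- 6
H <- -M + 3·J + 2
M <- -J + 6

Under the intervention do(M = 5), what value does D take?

do(M=5) replaces the equation M <- -J + 6 with the constant M = 5.
H = -M + 3·J + 2  [with M=5, J=6]  = 15
D = 2·J - 2·H - 3  [with J=6, H=15]  = -21

-21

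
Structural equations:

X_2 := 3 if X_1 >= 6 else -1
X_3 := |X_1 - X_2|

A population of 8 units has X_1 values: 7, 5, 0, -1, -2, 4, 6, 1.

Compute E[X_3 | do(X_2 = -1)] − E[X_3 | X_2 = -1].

do(X_2=-1) breaks X_2's dependence on X_1. With X_2=-1 fixed, X_3 across the units is 8, 6, 1, 0, 1, 5, 7, 2, mean 3.75.
Observing X_2=-1 restricts to units where X_2's equation naturally yields -1: X_1 ∈ {5, 0, -1, -2, 4, 1}. In that subpopulation X_3 = 6, 1, 0, 1, 5, 2, mean 2.5.
Difference = 3.75 − 2.5 = 1.25.

1.25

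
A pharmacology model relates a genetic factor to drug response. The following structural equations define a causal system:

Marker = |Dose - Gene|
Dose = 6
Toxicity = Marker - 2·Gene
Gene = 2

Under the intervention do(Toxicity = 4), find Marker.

Under do(Toxicity=4), the mechanism Toxicity = Marker - 2·Gene is discarded; Toxicity is fixed at 4.
Since Marker is not a descendant of the intervened variable, it is unaffected.
Marker = |Dose - Gene|  [with Dose=6, Gene=2]  = 4

4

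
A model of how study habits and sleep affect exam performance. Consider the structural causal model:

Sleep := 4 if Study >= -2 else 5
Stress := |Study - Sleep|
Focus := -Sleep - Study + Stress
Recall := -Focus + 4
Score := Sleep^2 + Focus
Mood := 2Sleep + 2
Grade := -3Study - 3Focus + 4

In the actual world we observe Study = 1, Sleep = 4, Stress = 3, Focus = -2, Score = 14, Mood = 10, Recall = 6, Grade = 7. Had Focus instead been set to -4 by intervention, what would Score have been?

12

Intervening sets Focus = -4 and removes its equation (Focus := -Sleep - Study + Stress).
Sleep = 4 if Study >= -2 else 5  [with Study=1]  = 4
Score = Sleep^2 + Focus  [with Sleep=4, Focus=-4]  = 12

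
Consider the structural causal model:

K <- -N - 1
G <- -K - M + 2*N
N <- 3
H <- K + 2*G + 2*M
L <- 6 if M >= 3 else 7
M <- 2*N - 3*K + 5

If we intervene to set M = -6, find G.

The intervention breaks the incoming arrows to M: M <- 2*N - 3*K + 5 no longer applies, and M = -6.
K = -N - 1  [with N=3]  = -4
G = -K - M + 2*N  [with K=-4, M=-6, N=3]  = 16

16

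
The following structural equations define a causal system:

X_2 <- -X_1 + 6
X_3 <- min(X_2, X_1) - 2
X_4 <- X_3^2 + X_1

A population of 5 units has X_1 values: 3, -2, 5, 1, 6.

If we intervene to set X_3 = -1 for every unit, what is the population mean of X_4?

3.6

Every unit gets X_3=-1 under the intervention. X_4 values become 4, -1, 6, 2, 7; E[X_4|do(X_3=-1)] = 3.6.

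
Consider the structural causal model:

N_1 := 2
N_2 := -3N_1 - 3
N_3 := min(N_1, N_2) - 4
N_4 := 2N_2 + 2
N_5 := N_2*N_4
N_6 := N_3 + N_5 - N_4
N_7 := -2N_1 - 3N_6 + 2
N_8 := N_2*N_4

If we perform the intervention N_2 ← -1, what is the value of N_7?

13

Under do(N_2=-1), the mechanism N_2 := -3N_1 - 3 is discarded; N_2 is fixed at -1.
N_3 = min(N_1, N_2) - 4  [with N_1=2, N_2=-1]  = -5
N_4 = 2N_2 + 2  [with N_2=-1]  = 0
N_5 = N_2*N_4  [with N_2=-1, N_4=0]  = 0
N_6 = N_3 + N_5 - N_4  [with N_3=-5, N_5=0, N_4=0]  = -5
N_7 = -2N_1 - 3N_6 + 2  [with N_1=2, N_6=-5]  = 13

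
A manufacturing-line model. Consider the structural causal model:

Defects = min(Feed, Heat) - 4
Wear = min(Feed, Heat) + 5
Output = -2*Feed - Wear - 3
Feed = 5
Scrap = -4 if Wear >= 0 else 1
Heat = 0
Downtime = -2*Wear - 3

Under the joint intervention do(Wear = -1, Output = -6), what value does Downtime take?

-1

Under do(Wear = -1, Output = -6), each intervened variable's structural equation is replaced by its fixed value.
Downtime = -2*Wear - 3  [with Wear=-1]  = -1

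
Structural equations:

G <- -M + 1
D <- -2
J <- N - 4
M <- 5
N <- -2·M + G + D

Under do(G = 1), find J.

-15

do(G=1) replaces the equation G <- -M + 1 with the constant G = 1.
N = -2·M + G + D  [with M=5, G=1, D=-2]  = -11
J = N - 4  [with N=-11]  = -15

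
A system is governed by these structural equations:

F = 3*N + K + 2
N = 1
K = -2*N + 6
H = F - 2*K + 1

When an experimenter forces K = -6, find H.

12

Under do(K=-6), the mechanism K = -2*N + 6 is discarded; K is fixed at -6.
F = 3*N + K + 2  [with N=1, K=-6]  = -1
H = F - 2*K + 1  [with F=-1, K=-6]  = 12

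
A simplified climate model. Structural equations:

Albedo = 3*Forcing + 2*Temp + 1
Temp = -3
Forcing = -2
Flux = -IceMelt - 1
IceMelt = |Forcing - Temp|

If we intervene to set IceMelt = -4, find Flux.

3

do(IceMelt=-4) replaces the equation IceMelt = |Forcing - Temp| with the constant IceMelt = -4.
Flux = -IceMelt - 1  [with IceMelt=-4]  = 3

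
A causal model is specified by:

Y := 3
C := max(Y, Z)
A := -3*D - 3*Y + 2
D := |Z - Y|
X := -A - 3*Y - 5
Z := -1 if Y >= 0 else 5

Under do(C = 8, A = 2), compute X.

Setting C = 8, A = 2 by intervention discards those variables' equations.
X = -A - 3*Y - 5  [with A=2, Y=3]  = -16

-16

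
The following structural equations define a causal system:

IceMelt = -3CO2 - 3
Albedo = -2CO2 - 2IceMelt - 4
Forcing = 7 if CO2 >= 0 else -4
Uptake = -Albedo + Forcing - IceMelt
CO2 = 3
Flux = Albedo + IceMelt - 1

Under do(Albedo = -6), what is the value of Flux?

Intervening sets Albedo = -6 and removes its equation (Albedo = -2CO2 - 2IceMelt - 4).
IceMelt = -3CO2 - 3  [with CO2=3]  = -12
Flux = Albedo + IceMelt - 1  [with Albedo=-6, IceMelt=-12]  = -19

-19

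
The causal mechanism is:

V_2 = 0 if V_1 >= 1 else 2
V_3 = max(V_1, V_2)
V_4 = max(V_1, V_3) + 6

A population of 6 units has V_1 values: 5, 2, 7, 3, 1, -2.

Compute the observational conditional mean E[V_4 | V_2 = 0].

9.6

Observing V_2=0 restricts to units where V_2's equation naturally yields 0: V_1 ∈ {5, 2, 7, 3, 1}. In that subpopulation V_4 = 11, 8, 13, 9, 7, mean 9.6.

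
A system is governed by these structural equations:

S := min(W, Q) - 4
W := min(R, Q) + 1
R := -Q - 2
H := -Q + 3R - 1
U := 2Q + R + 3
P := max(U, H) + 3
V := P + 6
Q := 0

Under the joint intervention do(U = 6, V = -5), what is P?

Under do(U = 6, V = -5), each intervened variable's structural equation is replaced by its fixed value.
R = -Q - 2  [with Q=0]  = -2
H = -Q + 3R - 1  [with Q=0, R=-2]  = -7
P = max(U, H) + 3  [with U=6, H=-7]  = 9

9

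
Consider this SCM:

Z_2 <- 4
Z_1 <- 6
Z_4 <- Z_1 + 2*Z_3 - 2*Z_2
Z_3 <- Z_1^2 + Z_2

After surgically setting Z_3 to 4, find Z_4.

The intervention breaks the incoming arrows to Z_3: Z_3 <- Z_1^2 + Z_2 no longer applies, and Z_3 = 4.
Z_4 = Z_1 + 2*Z_3 - 2*Z_2  [with Z_1=6, Z_3=4, Z_2=4]  = 6

6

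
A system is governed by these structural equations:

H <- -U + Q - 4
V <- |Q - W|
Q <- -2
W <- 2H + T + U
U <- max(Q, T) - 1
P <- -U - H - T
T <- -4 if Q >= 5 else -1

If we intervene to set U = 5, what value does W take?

-18

do(U=5) replaces the equation U <- max(Q, T) - 1 with the constant U = 5.
T = -4 if Q >= 5 else -1  [with Q=-2]  = -1
H = -U + Q - 4  [with U=5, Q=-2]  = -11
W = 2H + T + U  [with H=-11, T=-1, U=5]  = -18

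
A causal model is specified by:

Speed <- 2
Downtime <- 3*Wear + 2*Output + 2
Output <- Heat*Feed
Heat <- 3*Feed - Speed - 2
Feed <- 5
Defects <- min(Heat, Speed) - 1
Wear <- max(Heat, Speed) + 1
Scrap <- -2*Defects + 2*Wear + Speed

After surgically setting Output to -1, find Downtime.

do(Output=-1) replaces the equation Output <- Heat*Feed with the constant Output = -1.
Heat = 3*Feed - Speed - 2  [with Feed=5, Speed=2]  = 11
Wear = max(Heat, Speed) + 1  [with Heat=11, Speed=2]  = 12
Downtime = 3*Wear + 2*Output + 2  [with Wear=12, Output=-1]  = 36

36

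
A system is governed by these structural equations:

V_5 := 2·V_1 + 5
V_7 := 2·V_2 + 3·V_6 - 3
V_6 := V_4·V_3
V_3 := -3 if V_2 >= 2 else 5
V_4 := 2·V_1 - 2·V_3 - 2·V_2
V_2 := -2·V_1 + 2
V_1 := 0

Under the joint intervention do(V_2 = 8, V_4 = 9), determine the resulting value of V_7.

Setting V_2 = 8, V_4 = 9 by intervention discards those variables' equations.
V_3 = -3 if V_2 >= 2 else 5  [with V_2=8]  = -3
V_6 = V_4·V_3  [with V_4=9, V_3=-3]  = -27
V_7 = 2·V_2 + 3·V_6 - 3  [with V_2=8, V_6=-27]  = -68

-68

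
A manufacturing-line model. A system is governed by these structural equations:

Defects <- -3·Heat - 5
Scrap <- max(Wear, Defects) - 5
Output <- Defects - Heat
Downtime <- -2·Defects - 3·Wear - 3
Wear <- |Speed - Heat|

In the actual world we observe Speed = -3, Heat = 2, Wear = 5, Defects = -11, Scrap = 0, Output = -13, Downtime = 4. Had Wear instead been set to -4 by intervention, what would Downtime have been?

The intervention breaks the incoming arrows to Wear: Wear <- |Speed - Heat| no longer applies, and Wear = -4.
Defects = -3·Heat - 5  [with Heat=2]  = -11
Downtime = -2·Defects - 3·Wear - 3  [with Defects=-11, Wear=-4]  = 31

31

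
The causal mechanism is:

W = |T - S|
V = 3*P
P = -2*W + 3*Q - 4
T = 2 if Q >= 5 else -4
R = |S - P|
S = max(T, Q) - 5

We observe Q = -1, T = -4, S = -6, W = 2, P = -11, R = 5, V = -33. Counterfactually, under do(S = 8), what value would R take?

The intervention breaks the incoming arrows to S: S = max(T, Q) - 5 no longer applies, and S = 8.
T = 2 if Q >= 5 else -4  [with Q=-1]  = -4
W = |T - S|  [with T=-4, S=8]  = 12
P = -2*W + 3*Q - 4  [with W=12, Q=-1]  = -31
R = |S - P|  [with S=8, P=-31]  = 39

39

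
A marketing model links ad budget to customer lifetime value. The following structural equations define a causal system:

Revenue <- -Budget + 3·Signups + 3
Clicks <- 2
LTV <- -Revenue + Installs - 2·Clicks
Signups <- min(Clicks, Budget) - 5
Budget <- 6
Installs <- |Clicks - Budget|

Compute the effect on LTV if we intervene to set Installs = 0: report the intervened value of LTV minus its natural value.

The intervention breaks the incoming arrows to Installs: Installs <- |Clicks - Budget| no longer applies, and Installs = 0.
Signups = min(Clicks, Budget) - 5  [with Clicks=2, Budget=6]  = -3
Revenue = -Budget + 3·Signups + 3  [with Budget=6, Signups=-3]  = -12
LTV = -Revenue + Installs - 2·Clicks  [with Revenue=-12, Installs=0, Clicks=2]  = 8
Without intervention: Installs = |Clicks - Budget|  [with Clicks=2, Budget=6]  = 4; Signups = min(Clicks, Budget) - 5  [with Clicks=2, Budget=6]  = -3; Revenue = -Budget + 3·Signups + 3  [with Budget=6, Signups=-3]  = -12; LTV = -Revenue + Installs - 2·Clicks  [with Revenue=-12, Installs=4, Clicks=2]  = 12.
Change = 8 − 12 = -4.

-4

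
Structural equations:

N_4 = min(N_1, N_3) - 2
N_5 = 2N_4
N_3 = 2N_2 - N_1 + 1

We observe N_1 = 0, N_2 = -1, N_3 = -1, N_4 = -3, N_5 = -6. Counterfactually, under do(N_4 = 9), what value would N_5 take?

18

Intervening sets N_4 = 9 and removes its equation (N_4 = min(N_1, N_3) - 2).
N_5 = 2N_4  [with N_4=9]  = 18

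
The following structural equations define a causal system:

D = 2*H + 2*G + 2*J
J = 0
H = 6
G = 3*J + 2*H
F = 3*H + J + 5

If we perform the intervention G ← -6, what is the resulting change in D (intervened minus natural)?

-36

The intervention breaks the incoming arrows to G: G = 3*J + 2*H no longer applies, and G = -6.
D = 2*H + 2*G + 2*J  [with H=6, G=-6, J=0]  = 0
Without intervention: G = 3*J + 2*H  [with J=0, H=6]  = 12; D = 2*H + 2*G + 2*J  [with H=6, G=12, J=0]  = 36.
Change = 0 − 36 = -36.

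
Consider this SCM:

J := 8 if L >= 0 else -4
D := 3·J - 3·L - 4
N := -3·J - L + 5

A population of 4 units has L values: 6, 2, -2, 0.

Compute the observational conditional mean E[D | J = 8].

12

E[D|J=8] averages over only the 3 units with J=8 (L = 6, 2, 0): D = 2, 14, 20, mean 12.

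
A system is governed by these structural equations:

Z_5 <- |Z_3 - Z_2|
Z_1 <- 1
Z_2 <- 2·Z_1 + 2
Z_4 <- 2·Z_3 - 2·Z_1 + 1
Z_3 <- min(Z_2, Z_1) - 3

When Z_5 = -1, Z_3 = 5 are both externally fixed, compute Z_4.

9

Under do(Z_5 = -1, Z_3 = 5), each intervened variable's structural equation is replaced by its fixed value.
Z_4 = 2·Z_3 - 2·Z_1 + 1  [with Z_3=5, Z_1=1]  = 9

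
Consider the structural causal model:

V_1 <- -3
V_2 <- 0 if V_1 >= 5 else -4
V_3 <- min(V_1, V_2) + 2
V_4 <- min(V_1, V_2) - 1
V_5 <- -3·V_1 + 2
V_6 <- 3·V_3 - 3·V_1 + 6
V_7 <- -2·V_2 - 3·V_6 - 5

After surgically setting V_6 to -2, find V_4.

-5

do(V_6=-2) replaces the equation V_6 <- 3·V_3 - 3·V_1 + 6 with the constant V_6 = -2.
No directed path runs from V_6 to V_4, so V_4 keeps its natural value.
V_2 = 0 if V_1 >= 5 else -4  [with V_1=-3]  = -4
V_4 = min(V_1, V_2) - 1  [with V_1=-3, V_2=-4]  = -5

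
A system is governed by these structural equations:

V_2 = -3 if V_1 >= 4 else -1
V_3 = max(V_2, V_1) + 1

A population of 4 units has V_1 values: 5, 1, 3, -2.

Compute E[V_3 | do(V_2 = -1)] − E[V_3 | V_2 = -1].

1

The intervention sets V_2=-1 in all 4 units regardless of V_1. Recomputing V_3 per unit gives 6, 2, 4, 0; average 3.
Conditioning on V_2=-1 selects the 3 unit(s) with V_1 ∈ {1, 3, -2}. Their V_3 values: 2, 4, 0. Mean = 2.
Difference = 3 − 2 = 1.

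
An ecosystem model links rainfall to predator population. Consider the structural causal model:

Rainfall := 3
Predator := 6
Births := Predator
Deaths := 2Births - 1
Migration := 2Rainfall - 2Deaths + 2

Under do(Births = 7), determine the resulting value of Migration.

-18

do(Births=7) replaces the equation Births := Predator with the constant Births = 7.
Deaths = 2Births - 1  [with Births=7]  = 13
Migration = 2Rainfall - 2Deaths + 2  [with Rainfall=3, Deaths=13]  = -18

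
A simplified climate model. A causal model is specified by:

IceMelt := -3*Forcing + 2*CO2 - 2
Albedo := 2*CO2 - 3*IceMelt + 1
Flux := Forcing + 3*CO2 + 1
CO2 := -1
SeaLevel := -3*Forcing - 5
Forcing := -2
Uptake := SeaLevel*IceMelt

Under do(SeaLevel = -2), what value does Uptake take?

-4

Under do(SeaLevel=-2), the mechanism SeaLevel := -3*Forcing - 5 is discarded; SeaLevel is fixed at -2.
IceMelt = -3*Forcing + 2*CO2 - 2  [with Forcing=-2, CO2=-1]  = 2
Uptake = SeaLevel*IceMelt  [with SeaLevel=-2, IceMelt=2]  = -4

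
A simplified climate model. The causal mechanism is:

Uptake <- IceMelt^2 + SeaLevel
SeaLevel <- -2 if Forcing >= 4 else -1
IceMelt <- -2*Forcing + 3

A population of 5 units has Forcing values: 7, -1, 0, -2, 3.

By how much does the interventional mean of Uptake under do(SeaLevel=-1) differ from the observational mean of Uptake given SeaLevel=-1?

The intervention sets SeaLevel=-1 in all 5 units regardless of Forcing. Recomputing Uptake per unit gives 120, 24, 8, 48, 8; average 41.6.
Conditioning on SeaLevel=-1 selects the 4 unit(s) with Forcing ∈ {-1, 0, -2, 3}. Their Uptake values: 24, 8, 48, 8. Mean = 22.
Difference = 41.6 − 22 = 19.6.

19.6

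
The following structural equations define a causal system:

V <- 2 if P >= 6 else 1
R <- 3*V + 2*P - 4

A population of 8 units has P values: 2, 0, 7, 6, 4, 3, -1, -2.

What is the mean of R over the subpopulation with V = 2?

E[R|V=2] averages over only the 2 units with V=2 (P = 7, 6): R = 16, 14, mean 15.

15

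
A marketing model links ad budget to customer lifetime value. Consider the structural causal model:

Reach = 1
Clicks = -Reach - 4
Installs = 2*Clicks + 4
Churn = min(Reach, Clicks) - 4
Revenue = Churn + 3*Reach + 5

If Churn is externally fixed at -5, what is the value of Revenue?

3

Intervening sets Churn = -5 and removes its equation (Churn = min(Reach, Clicks) - 4).
Revenue = Churn + 3*Reach + 5  [with Churn=-5, Reach=1]  = 3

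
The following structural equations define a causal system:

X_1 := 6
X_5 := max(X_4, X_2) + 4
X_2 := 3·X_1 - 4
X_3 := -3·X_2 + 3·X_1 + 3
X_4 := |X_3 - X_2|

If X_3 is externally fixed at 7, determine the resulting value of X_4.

The intervention breaks the incoming arrows to X_3: X_3 := -3·X_2 + 3·X_1 + 3 no longer applies, and X_3 = 7.
X_2 = 3·X_1 - 4  [with X_1=6]  = 14
X_4 = |X_3 - X_2|  [with X_3=7, X_2=14]  = 7

7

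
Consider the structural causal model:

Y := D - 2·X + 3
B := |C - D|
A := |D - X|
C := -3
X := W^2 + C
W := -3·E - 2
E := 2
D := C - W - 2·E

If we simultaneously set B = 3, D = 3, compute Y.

-116

Under do(B = 3, D = 3), each intervened variable's structural equation is replaced by its fixed value.
W = -3·E - 2  [with E=2]  = -8
X = W^2 + C  [with W=-8, C=-3]  = 61
Y = D - 2·X + 3  [with D=3, X=61]  = -116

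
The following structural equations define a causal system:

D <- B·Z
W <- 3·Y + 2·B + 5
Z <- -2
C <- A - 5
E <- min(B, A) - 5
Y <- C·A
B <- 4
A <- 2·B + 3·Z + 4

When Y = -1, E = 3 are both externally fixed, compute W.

Under do(Y = -1, E = 3), each intervened variable's structural equation is replaced by its fixed value.
W = 3·Y + 2·B + 5  [with Y=-1, B=4]  = 10

10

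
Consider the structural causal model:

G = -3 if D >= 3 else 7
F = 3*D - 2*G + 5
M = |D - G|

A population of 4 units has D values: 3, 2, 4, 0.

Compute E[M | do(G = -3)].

The intervention sets G=-3 in all 4 units regardless of D. Recomputing M per unit gives 6, 5, 7, 3; average 5.25.

5.25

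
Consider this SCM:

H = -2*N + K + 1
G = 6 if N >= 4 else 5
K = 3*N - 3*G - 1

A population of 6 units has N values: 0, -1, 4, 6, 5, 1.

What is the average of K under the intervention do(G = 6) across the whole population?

Under do(G=6), G's equation is replaced by G=6 for every unit. Per-unit K: -19, -22, -7, -1, -4, -16. Mean = -11.5.

-11.5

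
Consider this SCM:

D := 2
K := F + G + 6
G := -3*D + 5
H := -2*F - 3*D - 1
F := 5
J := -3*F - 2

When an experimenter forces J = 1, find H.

do(J=1) replaces the equation J := -3*F - 2 with the constant J = 1.
Since H is not a descendant of the intervened variable, it is unaffected.
H = -2*F - 3*D - 1  [with F=5, D=2]  = -17

-17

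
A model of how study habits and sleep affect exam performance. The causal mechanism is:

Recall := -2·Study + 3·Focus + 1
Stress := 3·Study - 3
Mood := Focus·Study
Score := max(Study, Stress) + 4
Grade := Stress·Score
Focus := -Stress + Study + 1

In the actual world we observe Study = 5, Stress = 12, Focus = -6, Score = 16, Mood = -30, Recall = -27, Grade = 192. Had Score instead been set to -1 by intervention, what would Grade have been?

The intervention breaks the incoming arrows to Score: Score := max(Study, Stress) + 4 no longer applies, and Score = -1.
Stress = 3·Study - 3  [with Study=5]  = 12
Grade = Stress·Score  [with Stress=12, Score=-1]  = -12

-12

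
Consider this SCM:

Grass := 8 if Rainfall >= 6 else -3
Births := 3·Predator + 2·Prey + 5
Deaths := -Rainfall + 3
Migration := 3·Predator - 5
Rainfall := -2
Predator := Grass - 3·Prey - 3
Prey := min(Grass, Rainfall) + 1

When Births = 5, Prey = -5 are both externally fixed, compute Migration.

The joint intervention fixes Births = 5, Prey = -5, removing each variable's own equation.
Grass = 8 if Rainfall >= 6 else -3  [with Rainfall=-2]  = -3
Predator = Grass - 3·Prey - 3  [with Grass=-3, Prey=-5]  = 9
Migration = 3·Predator - 5  [with Predator=9]  = 22

22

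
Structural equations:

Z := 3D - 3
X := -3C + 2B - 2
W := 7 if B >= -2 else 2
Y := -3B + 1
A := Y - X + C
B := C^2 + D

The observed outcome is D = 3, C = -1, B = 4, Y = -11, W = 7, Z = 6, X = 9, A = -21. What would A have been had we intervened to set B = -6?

29

The intervention breaks the incoming arrows to B: B := C^2 + D no longer applies, and B = -6.
Y = -3B + 1  [with B=-6]  = 19
X = -3C + 2B - 2  [with C=-1, B=-6]  = -11
A = Y - X + C  [with Y=19, X=-11, C=-1]  = 29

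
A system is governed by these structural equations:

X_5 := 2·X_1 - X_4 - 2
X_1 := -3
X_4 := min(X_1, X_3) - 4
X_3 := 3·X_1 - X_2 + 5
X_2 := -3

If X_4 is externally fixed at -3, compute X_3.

Under do(X_4=-3), the mechanism X_4 := min(X_1, X_3) - 4 is discarded; X_4 is fixed at -3.
Since X_3 is not a descendant of the intervened variable, it is unaffected.
X_3 = 3·X_1 - X_2 + 5  [with X_1=-3, X_2=-3]  = -1

-1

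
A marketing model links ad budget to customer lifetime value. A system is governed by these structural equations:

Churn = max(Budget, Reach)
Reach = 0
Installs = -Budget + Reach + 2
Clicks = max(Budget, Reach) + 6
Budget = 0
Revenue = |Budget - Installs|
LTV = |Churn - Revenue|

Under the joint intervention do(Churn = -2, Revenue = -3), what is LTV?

Under do(Churn = -2, Revenue = -3), each intervened variable's structural equation is replaced by its fixed value.
LTV = |Churn - Revenue|  [with Churn=-2, Revenue=-3]  = 1

1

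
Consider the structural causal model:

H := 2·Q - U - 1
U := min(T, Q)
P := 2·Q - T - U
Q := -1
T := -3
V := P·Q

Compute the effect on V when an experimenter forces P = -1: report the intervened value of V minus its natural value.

Intervening sets P = -1 and removes its equation (P := 2·Q - T - U).
V = P·Q  [with P=-1, Q=-1]  = 1
Without intervention: U = min(T, Q)  [with T=-3, Q=-1]  = -3; P = 2·Q - T - U  [with Q=-1, T=-3, U=-3]  = 4; V = P·Q  [with P=4, Q=-1]  = -4.
Change = 1 − (-4) = 5.

5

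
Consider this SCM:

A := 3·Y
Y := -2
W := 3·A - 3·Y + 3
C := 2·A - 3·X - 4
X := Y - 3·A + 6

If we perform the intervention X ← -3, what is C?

The intervention breaks the incoming arrows to X: X := Y - 3·A + 6 no longer applies, and X = -3.
A = 3·Y  [with Y=-2]  = -6
C = 2·A - 3·X - 4  [with A=-6, X=-3]  = -7

-7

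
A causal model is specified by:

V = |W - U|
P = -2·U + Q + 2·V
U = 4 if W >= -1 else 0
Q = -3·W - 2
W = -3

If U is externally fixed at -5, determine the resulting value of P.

21

do(U=-5) replaces the equation U = 4 if W >= -1 else 0 with the constant U = -5.
Q = -3·W - 2  [with W=-3]  = 7
V = |W - U|  [with W=-3, U=-5]  = 2
P = -2·U + Q + 2·V  [with U=-5, Q=7, V=2]  = 21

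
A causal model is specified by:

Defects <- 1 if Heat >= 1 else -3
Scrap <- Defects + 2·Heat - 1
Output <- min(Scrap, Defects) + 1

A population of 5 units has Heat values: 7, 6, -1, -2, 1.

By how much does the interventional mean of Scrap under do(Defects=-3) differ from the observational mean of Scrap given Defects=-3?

Under do(Defects=-3), Defects's equation is replaced by Defects=-3 for every unit. Per-unit Scrap: 10, 8, -6, -8, -2. Mean = 0.4.
Observing Defects=-3 restricts to units where Defects's equation naturally yields -3: Heat ∈ {-1, -2}. In that subpopulation Scrap = -6, -8, mean -7.
Difference = 0.4 − (-7) = 7.4.

7.4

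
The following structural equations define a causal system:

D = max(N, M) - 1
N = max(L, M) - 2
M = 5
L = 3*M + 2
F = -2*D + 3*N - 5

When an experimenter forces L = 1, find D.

4

Under do(L=1), the mechanism L = 3*M + 2 is discarded; L is fixed at 1.
N = max(L, M) - 2  [with L=1, M=5]  = 3
D = max(N, M) - 1  [with N=3, M=5]  = 4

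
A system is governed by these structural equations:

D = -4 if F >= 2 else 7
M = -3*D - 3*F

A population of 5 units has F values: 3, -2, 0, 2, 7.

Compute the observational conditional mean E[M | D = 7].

Conditioning on D=7 selects the 2 unit(s) with F ∈ {-2, 0}. Their M values: -15, -21. Mean = -18.

-18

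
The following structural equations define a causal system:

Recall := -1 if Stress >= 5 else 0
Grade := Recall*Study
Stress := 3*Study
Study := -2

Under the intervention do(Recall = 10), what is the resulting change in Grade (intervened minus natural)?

The intervention breaks the incoming arrows to Recall: Recall := -1 if Stress >= 5 else 0 no longer applies, and Recall = 10.
Grade = Recall*Study  [with Recall=10, Study=-2]  = -20
Without intervention: Stress = 3*Study  [with Study=-2]  = -6; Recall = -1 if Stress >= 5 else 0  [with Stress=-6]  = 0; Grade = Recall*Study  [with Recall=0, Study=-2]  = 0.
Change = -20 − 0 = -20.

-20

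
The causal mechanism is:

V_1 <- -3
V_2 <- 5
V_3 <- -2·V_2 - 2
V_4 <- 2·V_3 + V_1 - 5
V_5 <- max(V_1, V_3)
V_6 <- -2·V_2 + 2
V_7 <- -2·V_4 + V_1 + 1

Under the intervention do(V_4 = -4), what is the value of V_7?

The intervention breaks the incoming arrows to V_4: V_4 <- 2·V_3 + V_1 - 5 no longer applies, and V_4 = -4.
V_7 = -2·V_4 + V_1 + 1  [with V_4=-4, V_1=-3]  = 6

6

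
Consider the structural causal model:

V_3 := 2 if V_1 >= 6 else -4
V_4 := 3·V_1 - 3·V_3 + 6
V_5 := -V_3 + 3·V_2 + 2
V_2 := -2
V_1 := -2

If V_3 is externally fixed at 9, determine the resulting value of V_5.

-13

do(V_3=9) replaces the equation V_3 := 2 if V_1 >= 6 else -4 with the constant V_3 = 9.
V_5 = -V_3 + 3·V_2 + 2  [with V_3=9, V_2=-2]  = -13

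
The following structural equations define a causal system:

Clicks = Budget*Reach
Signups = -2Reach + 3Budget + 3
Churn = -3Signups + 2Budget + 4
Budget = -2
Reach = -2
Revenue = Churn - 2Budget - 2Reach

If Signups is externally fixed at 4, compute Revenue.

-4

Under do(Signups=4), the mechanism Signups = -2Reach + 3Budget + 3 is discarded; Signups is fixed at 4.
Churn = -3Signups + 2Budget + 4  [with Signups=4, Budget=-2]  = -12
Revenue = Churn - 2Budget - 2Reach  [with Churn=-12, Budget=-2, Reach=-2]  = -4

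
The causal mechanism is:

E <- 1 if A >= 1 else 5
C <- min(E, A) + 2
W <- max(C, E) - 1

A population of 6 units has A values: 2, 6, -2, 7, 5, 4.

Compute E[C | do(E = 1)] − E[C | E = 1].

Under do(E=1), E's equation is replaced by E=1 for every unit. Per-unit C: 3, 3, 0, 3, 3, 3. Mean = 2.5.
E[C|E=1] averages over only the 5 units with E=1 (A = 2, 6, 7, 5, 4): C = 3, 3, 3, 3, 3, mean 3.
Difference = 2.5 − 3 = -0.5.

-0.5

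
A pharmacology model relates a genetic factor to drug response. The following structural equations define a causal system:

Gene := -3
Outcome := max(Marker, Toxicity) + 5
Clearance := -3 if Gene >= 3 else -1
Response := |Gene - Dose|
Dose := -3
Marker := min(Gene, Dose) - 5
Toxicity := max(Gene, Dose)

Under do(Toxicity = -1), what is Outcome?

4

Under do(Toxicity=-1), the mechanism Toxicity := max(Gene, Dose) is discarded; Toxicity is fixed at -1.
Marker = min(Gene, Dose) - 5  [with Gene=-3, Dose=-3]  = -8
Outcome = max(Marker, Toxicity) + 5  [with Marker=-8, Toxicity=-1]  = 4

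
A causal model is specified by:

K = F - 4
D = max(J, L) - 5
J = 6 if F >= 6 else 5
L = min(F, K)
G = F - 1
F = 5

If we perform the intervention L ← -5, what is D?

0

Intervening sets L = -5 and removes its equation (L = min(F, K)).
J = 6 if F >= 6 else 5  [with F=5]  = 5
D = max(J, L) - 5  [with J=5, L=-5]  = 0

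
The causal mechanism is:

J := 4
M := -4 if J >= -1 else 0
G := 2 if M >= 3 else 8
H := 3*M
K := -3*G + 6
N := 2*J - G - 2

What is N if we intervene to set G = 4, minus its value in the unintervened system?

4

The intervention breaks the incoming arrows to G: G := 2 if M >= 3 else 8 no longer applies, and G = 4.
N = 2*J - G - 2  [with J=4, G=4]  = 2
Without intervention: M = -4 if J >= -1 else 0  [with J=4]  = -4; G = 2 if M >= 3 else 8  [with M=-4]  = 8; N = 2*J - G - 2  [with J=4, G=8]  = -2.
Change = 2 − (-2) = 4.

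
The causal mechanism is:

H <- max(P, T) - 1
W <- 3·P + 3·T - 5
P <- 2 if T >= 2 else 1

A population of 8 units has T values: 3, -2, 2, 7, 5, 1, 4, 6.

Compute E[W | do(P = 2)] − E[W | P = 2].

-3.75

The intervention sets P=2 in all 8 units regardless of T. Recomputing W per unit gives 10, -5, 7, 22, 16, 4, 13, 19; average 10.75.
Conditioning on P=2 selects the 6 unit(s) with T ∈ {3, 2, 7, 5, 4, 6}. Their W values: 10, 7, 22, 16, 13, 19. Mean = 14.5.
Difference = 10.75 − 14.5 = -3.75.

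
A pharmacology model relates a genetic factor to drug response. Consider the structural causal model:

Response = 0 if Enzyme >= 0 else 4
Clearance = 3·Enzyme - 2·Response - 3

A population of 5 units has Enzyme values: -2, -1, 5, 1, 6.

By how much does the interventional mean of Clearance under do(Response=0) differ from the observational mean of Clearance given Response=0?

do(Response=0) breaks Response's dependence on Enzyme. With Response=0 fixed, Clearance across the units is -9, -6, 12, 0, 15, mean 2.4.
Observing Response=0 restricts to units where Response's equation naturally yields 0: Enzyme ∈ {5, 1, 6}. In that subpopulation Clearance = 12, 0, 15, mean 9.
Difference = 2.4 − 9 = -6.6.

-6.6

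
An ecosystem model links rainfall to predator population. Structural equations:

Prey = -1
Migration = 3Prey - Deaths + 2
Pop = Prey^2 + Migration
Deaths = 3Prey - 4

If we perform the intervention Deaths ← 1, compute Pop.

-1

Under do(Deaths=1), the mechanism Deaths = 3Prey - 4 is discarded; Deaths is fixed at 1.
Migration = 3Prey - Deaths + 2  [with Prey=-1, Deaths=1]  = -2
Pop = Prey^2 + Migration  [with Prey=-1, Migration=-2]  = -1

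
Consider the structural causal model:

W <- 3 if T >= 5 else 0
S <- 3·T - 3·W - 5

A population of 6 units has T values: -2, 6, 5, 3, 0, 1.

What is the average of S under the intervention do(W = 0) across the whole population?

The intervention sets W=0 in all 6 units regardless of T. Recomputing S per unit gives -11, 13, 10, 4, -5, -2; average 1.5.

1.5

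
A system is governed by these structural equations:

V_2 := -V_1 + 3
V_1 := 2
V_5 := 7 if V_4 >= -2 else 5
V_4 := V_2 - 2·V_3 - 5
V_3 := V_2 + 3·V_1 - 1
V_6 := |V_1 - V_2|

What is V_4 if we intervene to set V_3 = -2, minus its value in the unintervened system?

16

The intervention breaks the incoming arrows to V_3: V_3 := V_2 + 3·V_1 - 1 no longer applies, and V_3 = -2.
V_2 = -V_1 + 3  [with V_1=2]  = 1
V_4 = V_2 - 2·V_3 - 5  [with V_2=1, V_3=-2]  = 0
Without intervention: V_2 = -V_1 + 3  [with V_1=2]  = 1; V_3 = V_2 + 3·V_1 - 1  [with V_2=1, V_1=2]  = 6; V_4 = V_2 - 2·V_3 - 5  [with V_2=1, V_3=6]  = -16.
Change = 0 − (-16) = 16.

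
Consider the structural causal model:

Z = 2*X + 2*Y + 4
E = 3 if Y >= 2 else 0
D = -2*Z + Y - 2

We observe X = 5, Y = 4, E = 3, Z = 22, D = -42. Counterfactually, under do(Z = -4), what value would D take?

10

Intervening sets Z = -4 and removes its equation (Z = 2*X + 2*Y + 4).
D = -2*Z + Y - 2  [with Z=-4, Y=4]  = 10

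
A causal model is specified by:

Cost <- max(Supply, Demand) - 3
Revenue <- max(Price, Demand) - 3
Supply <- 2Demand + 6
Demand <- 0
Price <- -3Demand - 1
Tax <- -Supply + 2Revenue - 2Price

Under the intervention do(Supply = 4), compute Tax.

-8

The intervention breaks the incoming arrows to Supply: Supply <- 2Demand + 6 no longer applies, and Supply = 4.
Price = -3Demand - 1  [with Demand=0]  = -1
Revenue = max(Price, Demand) - 3  [with Price=-1, Demand=0]  = -3
Tax = -Supply + 2Revenue - 2Price  [with Supply=4, Revenue=-3, Price=-1]  = -8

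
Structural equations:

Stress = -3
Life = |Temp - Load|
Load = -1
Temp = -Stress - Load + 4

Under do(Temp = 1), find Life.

2

The intervention breaks the incoming arrows to Temp: Temp = -Stress - Load + 4 no longer applies, and Temp = 1.
Life = |Temp - Load|  [with Temp=1, Load=-1]  = 2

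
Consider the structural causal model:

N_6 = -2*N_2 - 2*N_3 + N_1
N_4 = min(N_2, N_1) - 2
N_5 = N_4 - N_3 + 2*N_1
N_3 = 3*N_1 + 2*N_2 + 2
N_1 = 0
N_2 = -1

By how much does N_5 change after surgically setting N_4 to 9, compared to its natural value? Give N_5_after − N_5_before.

12

Intervening sets N_4 = 9 and removes its equation (N_4 = min(N_2, N_1) - 2).
N_3 = 3*N_1 + 2*N_2 + 2  [with N_1=0, N_2=-1]  = 0
N_5 = N_4 - N_3 + 2*N_1  [with N_4=9, N_3=0, N_1=0]  = 9
Without intervention: N_3 = 3*N_1 + 2*N_2 + 2  [with N_1=0, N_2=-1]  = 0; N_4 = min(N_2, N_1) - 2  [with N_2=-1, N_1=0]  = -3; N_5 = N_4 - N_3 + 2*N_1  [with N_4=-3, N_3=0, N_1=0]  = -3.
Change = 9 − (-3) = 12.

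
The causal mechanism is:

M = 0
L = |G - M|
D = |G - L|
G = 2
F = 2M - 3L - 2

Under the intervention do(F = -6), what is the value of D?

0

The intervention breaks the incoming arrows to F: F = 2M - 3L - 2 no longer applies, and F = -6.
Since D is not a descendant of the intervened variable, it is unaffected.
L = |G - M|  [with G=2, M=0]  = 2
D = |G - L|  [with G=2, L=2]  = 0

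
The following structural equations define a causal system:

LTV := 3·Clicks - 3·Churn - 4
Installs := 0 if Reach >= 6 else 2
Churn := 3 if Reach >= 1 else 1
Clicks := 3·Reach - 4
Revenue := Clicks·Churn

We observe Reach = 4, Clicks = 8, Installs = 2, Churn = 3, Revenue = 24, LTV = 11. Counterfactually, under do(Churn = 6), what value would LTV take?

Under do(Churn=6), the mechanism Churn := 3 if Reach >= 1 else 1 is discarded; Churn is fixed at 6.
Clicks = 3·Reach - 4  [with Reach=4]  = 8
LTV = 3·Clicks - 3·Churn - 4  [with Clicks=8, Churn=6]  = 2

2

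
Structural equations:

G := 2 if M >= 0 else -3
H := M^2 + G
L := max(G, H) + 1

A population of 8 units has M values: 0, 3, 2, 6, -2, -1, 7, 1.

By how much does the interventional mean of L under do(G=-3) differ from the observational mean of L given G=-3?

do(G=-3) breaks G's dependence on M. With G=-3 fixed, L across the units is -2, 7, 2, 34, 2, -1, 47, -1, mean 11.
Conditioning on G=-3 selects the 2 unit(s) with M ∈ {-2, -1}. Their L values: 2, -1. Mean = 0.5.
Difference = 11 − 0.5 = 10.5.

10.5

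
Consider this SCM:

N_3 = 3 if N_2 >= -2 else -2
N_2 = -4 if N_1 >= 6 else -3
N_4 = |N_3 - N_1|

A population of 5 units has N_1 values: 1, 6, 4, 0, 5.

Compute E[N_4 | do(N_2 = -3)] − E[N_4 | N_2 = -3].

The intervention sets N_2=-3 in all 5 units regardless of N_1. Recomputing N_4 per unit gives 3, 8, 6, 2, 7; average 5.2.
Conditioning on N_2=-3 selects the 4 unit(s) with N_1 ∈ {1, 4, 0, 5}. Their N_4 values: 3, 6, 2, 7. Mean = 4.5.
Difference = 5.2 − 4.5 = 0.7.

0.7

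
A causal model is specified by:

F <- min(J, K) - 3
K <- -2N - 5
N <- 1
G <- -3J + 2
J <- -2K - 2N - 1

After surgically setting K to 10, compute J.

-23

The intervention breaks the incoming arrows to K: K <- -2N - 5 no longer applies, and K = 10.
J = -2K - 2N - 1  [with K=10, N=1]  = -23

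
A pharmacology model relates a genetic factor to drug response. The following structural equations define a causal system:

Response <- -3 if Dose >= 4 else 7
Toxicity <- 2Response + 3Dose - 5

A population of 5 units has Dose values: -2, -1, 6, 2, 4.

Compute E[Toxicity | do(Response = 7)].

14.4

The intervention sets Response=7 in all 5 units regardless of Dose. Recomputing Toxicity per unit gives 3, 6, 27, 15, 21; average 14.4.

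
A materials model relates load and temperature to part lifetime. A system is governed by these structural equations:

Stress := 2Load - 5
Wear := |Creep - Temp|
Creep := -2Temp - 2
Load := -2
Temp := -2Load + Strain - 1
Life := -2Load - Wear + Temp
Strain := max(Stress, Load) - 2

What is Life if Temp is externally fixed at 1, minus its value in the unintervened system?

-2

The intervention breaks the incoming arrows to Temp: Temp := -2Load + Strain - 1 no longer applies, and Temp = 1.
Creep = -2Temp - 2  [with Temp=1]  = -4
Wear = |Creep - Temp|  [with Creep=-4, Temp=1]  = 5
Life = -2Load - Wear + Temp  [with Load=-2, Wear=5, Temp=1]  = 0
Without intervention: Stress = 2Load - 5  [with Load=-2]  = -9; Strain = max(Stress, Load) - 2  [with Stress=-9, Load=-2]  = -4; Temp = -2Load + Strain - 1  [with Load=-2, Strain=-4]  = -1; Creep = -2Temp - 2  [with Temp=-1]  = 0; Wear = |Creep - Temp|  [with Creep=0, Temp=-1]  = 1; Life = -2Load - Wear + Temp  [with Load=-2, Wear=1, Temp=-1]  = 2.
Change = 0 − 2 = -2.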